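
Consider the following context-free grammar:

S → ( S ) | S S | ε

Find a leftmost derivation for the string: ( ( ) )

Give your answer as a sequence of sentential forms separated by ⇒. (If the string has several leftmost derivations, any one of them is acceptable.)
Start with S.
Step 1: the leftmost non-terminal is S; apply S → ( S ):  ( S )
Step 2: the leftmost non-terminal is S; apply S → ( S ):  ( ( S ) )
Step 3: the leftmost non-terminal is S; apply S → ε:  ( ( ) )

Final answer: S ⇒ ( S ) ⇒ ( ( S ) ) ⇒ ( ( ) )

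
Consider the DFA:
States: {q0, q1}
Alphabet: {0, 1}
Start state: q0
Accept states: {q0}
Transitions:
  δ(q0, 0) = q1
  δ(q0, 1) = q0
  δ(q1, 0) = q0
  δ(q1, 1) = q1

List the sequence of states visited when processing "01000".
Starting at q0
Read '0': q0 -> q1
Read '1': q1 -> q1
Read '0': q1 -> q0
Read '0': q0 -> q1
Read '0': q1 -> q0

Final answer: q0 -> q1 -> q1 -> q0 -> q1 -> q0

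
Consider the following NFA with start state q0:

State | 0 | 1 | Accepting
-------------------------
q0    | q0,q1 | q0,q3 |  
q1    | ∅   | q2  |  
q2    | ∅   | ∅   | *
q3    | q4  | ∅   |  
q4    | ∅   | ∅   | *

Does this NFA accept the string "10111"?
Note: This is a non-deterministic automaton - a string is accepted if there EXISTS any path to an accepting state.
Track the set of states the NFA could be in: start {q0}
Read '1': {q0} → {q0, q3}
Read '0': {q0, q3} → {q0, q1, q4}
Read '1': {q0, q1, q4} → {q0, q2, q3}
Read '1': {q0, q2, q3} → {q0, q3}
Read '1': {q0, q3} → {q0, q3}
Final set {q0, q3} contains no accepting state → rejected.

Final answer: No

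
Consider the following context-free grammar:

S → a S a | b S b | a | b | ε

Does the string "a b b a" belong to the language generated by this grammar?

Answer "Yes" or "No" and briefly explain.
A derivation exists: S ⇒ a S a ⇒ a b S b a ⇒ a b b a (using S → a S a, S → b S b, then S → ε).

Final answer: Yes - a valid derivation exists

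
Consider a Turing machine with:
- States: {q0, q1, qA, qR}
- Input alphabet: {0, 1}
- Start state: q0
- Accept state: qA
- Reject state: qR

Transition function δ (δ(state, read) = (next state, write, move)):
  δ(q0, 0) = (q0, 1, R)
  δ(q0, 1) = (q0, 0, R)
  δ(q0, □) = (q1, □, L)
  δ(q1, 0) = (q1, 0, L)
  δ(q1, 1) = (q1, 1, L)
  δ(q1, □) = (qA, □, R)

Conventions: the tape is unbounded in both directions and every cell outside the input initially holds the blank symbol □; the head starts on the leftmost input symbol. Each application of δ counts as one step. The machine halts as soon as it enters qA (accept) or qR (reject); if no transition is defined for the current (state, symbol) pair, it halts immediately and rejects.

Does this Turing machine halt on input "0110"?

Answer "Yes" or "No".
Step 0: [q0]0110 (head at position 0)
Step 1: δ(q0, 0) = (q0, 1, R)  ⊢  1[q0]110 (head at position 1)
Step 2: δ(q0, 1) = (q0, 0, R)  ⊢  10[q0]10 (head at position 2)
Step 3: δ(q0, 1) = (q0, 0, R)  ⊢  100[q0]0 (head at position 3)
Step 4: δ(q0, 0) = (q0, 1, R)  ⊢  1001[q0]□ (head at position 4)
Step 5: δ(q0, □) = (q1, □, L)  ⊢  100[q1]1□ (head at position 3)
Step 6: δ(q1, 1) = (q1, 1, L)  ⊢  10[q1]01□ (head at position 2)
Step 7: δ(q1, 0) = (q1, 0, L)  ⊢  1[q1]001□ (head at position 1)
Step 8: δ(q1, 0) = (q1, 0, L)  ⊢  [q1]1001□ (head at position 0)
Step 9: δ(q1, 1) = (q1, 1, L)  ⊢  [q1]□1001□ (head at position -1)
Step 10: δ(q1, □) = (qA, □, R)  ⊢  □[qA]1001□ (head at position 0)
The machine is in qA, so it halts and accepts.
It halts after 10 steps.

Final answer: Yes - halts after 10 steps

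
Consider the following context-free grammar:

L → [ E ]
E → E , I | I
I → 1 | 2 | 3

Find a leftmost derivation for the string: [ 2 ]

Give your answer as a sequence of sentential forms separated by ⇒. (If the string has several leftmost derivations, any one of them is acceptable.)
Start with L.
Step 1: the leftmost non-terminal is L; apply L → [ E ]:  [ E ]
Step 2: the leftmost non-terminal is E; apply E → I:  [ I ]
Step 3: the leftmost non-terminal is I; apply I → 2:  [ 2 ]

Final answer: L ⇒ [ E ] ⇒ [ I ] ⇒ [ 2 ]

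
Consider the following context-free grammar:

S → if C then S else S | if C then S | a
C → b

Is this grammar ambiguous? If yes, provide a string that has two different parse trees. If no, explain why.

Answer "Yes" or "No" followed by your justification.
The 'dangling else' can attach to either if. Two leftmost derivations of  if b then if b then a else a:
  (1) S ⇒ if C then S else S ⇒ if b then S else S ⇒ if b then if C then S else S ⇒ if b then if b then S else S ⇒ if b then if b then a else S ⇒ if b then if b then a else a   (else belongs to the outer if)
  (2) S ⇒ if C then S ⇒ if b then S ⇒ if b then if C then S else S ⇒ if b then if b then S else S ⇒ if b then if b then a else S ⇒ if b then if b then a else a   (else belongs to the inner if)
Two distinct parse trees for the same string, so the grammar is ambiguous.

Final answer: Yes - the string 'if b then if b then a else a' has two distinct leftmost derivations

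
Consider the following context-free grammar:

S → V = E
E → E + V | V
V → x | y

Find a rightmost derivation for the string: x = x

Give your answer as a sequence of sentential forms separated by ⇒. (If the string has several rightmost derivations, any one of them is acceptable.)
Start with S.
Step 1: the rightmost non-terminal is S; apply S → V = E:  V = E
Step 2: the rightmost non-terminal is E; apply E → V:  V = V
Step 3: the rightmost non-terminal is V; apply V → x:  V = x
Step 4: the rightmost non-terminal is V; apply V → x:  x = x

Final answer: S ⇒ V = E ⇒ V = V ⇒ V = x ⇒ x = x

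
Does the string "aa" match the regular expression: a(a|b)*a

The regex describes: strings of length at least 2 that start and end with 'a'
Yes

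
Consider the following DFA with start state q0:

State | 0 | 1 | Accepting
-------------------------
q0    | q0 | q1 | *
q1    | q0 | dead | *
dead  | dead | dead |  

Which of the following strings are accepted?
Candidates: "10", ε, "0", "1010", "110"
"10": q0 → q1 → q0; q0 is accepting → accepted
ε: q0; q0 is accepting → accepted
"0": q0 → q0; q0 is accepting → accepted
"1010": q0 → q1 → q0 → q1 → q0; q0 is accepting → accepted
"110": q0 → q1 → dead → dead; dead is not accepting → rejected

Final answer: "10", ε, "0", "1010"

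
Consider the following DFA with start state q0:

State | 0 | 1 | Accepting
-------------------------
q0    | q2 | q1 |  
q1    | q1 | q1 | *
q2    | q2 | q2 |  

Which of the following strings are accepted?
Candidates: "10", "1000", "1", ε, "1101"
"10": q0 → q1 → q1; q1 is accepting → accepted
"1000": q0 → q1 → q1 → q1 → q1; q1 is accepting → accepted
"1": q0 → q1; q1 is accepting → accepted
ε: q0; q0 is not accepting → rejected
"1101": q0 → q1 → q1 → q1 → q1; q1 is accepting → accepted

Final answer: "10", "1000", "1", "1101"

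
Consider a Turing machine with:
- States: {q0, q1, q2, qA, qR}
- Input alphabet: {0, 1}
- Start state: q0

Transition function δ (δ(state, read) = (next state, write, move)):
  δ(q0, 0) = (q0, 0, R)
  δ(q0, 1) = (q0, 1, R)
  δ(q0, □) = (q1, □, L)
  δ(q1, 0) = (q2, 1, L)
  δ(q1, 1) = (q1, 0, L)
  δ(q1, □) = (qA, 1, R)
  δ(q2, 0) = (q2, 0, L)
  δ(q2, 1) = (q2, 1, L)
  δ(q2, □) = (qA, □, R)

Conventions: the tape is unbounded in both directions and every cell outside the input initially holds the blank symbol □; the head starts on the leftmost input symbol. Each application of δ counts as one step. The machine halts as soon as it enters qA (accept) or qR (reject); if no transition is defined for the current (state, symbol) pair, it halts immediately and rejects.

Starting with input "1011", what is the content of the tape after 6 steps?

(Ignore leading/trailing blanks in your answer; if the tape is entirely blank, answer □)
Step 0: [q0]1011 (head at position 0)
Step 1: δ(q0, 1) = (q0, 1, R)  ⊢  1[q0]011 (head at position 1)
Step 2: δ(q0, 0) = (q0, 0, R)  ⊢  10[q0]11 (head at position 2)
Step 3: δ(q0, 1) = (q0, 1, R)  ⊢  101[q0]1 (head at position 3)
Step 4: δ(q0, 1) = (q0, 1, R)  ⊢  1011[q0]□ (head at position 4)
Step 5: δ(q0, □) = (q1, □, L)  ⊢  101[q1]1□ (head at position 3)
Step 6: δ(q1, 1) = (q1, 0, L)  ⊢  10[q1]10□ (head at position 2)
Tape after 6 steps (ignoring surrounding blanks): 1010

Final answer: Tape: 1010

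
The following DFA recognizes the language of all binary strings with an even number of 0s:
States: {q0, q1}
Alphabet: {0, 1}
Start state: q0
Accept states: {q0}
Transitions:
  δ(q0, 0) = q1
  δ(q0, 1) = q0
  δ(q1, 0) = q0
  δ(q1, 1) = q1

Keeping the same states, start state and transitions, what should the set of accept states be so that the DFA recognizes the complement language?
The DFA is complete (every state has a transition on every symbol), so the complement
is recognized by the same DFA with accepting and non-accepting states swapped.
Original accept states: {q0}
Complement accept states = All states - Original accept states
= {q0, q1} - {q0}
= {q1}
Complement language: strings with an ODD number of 0s

Final answer: {q1}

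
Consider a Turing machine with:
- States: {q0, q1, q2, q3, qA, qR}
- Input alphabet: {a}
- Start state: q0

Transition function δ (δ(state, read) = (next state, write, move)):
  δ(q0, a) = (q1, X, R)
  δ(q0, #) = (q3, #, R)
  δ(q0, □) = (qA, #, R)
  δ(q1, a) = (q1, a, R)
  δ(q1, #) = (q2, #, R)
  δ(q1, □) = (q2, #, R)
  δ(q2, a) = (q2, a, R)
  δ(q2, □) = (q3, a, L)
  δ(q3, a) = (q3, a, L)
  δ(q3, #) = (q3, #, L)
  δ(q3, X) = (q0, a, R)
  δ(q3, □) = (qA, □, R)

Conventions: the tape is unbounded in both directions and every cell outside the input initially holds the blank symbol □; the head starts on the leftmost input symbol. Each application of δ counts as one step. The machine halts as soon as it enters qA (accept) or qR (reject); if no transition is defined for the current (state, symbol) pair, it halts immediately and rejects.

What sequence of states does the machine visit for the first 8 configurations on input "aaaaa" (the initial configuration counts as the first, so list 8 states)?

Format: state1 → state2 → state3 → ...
Step 0: [q0]aaaaa (head at position 0)
Step 1: δ(q0, a) = (q1, X, R)  ⊢  X[q1]aaaa (head at position 1)
Step 2: δ(q1, a) = (q1, a, R)  ⊢  Xa[q1]aaa (head at position 2)
Step 3: δ(q1, a) = (q1, a, R)  ⊢  Xaa[q1]aa (head at position 3)
Step 4: δ(q1, a) = (q1, a, R)  ⊢  Xaaa[q1]a (head at position 4)
Step 5: δ(q1, a) = (q1, a, R)  ⊢  Xaaaa[q1]□ (head at position 5)
Step 6: δ(q1, □) = (q2, #, R)  ⊢  Xaaaa#[q2]□ (head at position 6)
Step 7: δ(q2, □) = (q3, a, L)  ⊢  Xaaaa[q3]#a (head at position 5)
Reading off the states of these 8 configurations: q0 → q1 → q1 → q1 → q1 → q1 → q2 → q3

Final answer: q0 → q1 → q1 → q1 → q1 → q1 → q2 → q3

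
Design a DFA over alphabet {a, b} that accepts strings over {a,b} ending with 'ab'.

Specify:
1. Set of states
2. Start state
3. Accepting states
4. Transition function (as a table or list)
One valid DFA (any DFA recognizing the same language is acceptable):
States: {q0, q1, q2}
Start: q0
Accepting: {q2}
Transitions (accepting states marked with *):
State | a | b | Accepting
-------------------------
q0    | q1 | q0 |  
q1    | q1 | q2 |  
q2    | q1 | q0 | *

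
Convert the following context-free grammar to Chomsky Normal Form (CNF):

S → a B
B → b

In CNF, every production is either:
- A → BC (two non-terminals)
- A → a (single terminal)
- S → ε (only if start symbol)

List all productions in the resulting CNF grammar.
The grammar has no ε-productions or unit productions to eliminate.
S → a B has terminal a in a right-hand side of length ≥ 2: introduce T_a → a and use T_a in place of a.
B → b is already in CNF (single terminal) – keep it.
S → a B becomes S → T_a B.
Resulting CNF grammar (3 productions): T_a → a; B → b; S → T_a B

Final answer: T_a → a; B → b; S → T_a B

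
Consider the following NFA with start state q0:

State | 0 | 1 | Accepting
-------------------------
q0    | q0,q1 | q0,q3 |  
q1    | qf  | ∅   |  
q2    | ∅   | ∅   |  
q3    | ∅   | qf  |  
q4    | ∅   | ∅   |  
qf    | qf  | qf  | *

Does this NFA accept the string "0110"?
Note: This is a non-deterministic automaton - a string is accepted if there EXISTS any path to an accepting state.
Track the set of states the NFA could be in: start {q0}
Read '0': {q0} → {q0, q1}
Read '1': {q0, q1} → {q0, q3}
Read '1': {q0, q3} → {q0, q3, qf}
Read '0': {q0, q3, qf} → {q0, q1, qf}
Final set {q0, q1, qf} contains accepting state(s) {qf} → accepted.

Final answer: Yes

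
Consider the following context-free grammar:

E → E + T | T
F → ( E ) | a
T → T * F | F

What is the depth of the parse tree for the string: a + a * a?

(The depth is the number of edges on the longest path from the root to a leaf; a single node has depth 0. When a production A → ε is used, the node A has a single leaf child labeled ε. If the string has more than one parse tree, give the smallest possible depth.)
The grammar is unambiguous; the parse tree of a + a * a is:
E → E + T at the root (depth 0).
  Left E (depth 1) → T (2) → F (3) → a (4).
  Right T (depth 1) → T * F; that T (2) → F (3) → a (4); F (2) → a (3).
The longest root-to-leaf paths have 4 edges.
Depth = 4.

Final answer: 4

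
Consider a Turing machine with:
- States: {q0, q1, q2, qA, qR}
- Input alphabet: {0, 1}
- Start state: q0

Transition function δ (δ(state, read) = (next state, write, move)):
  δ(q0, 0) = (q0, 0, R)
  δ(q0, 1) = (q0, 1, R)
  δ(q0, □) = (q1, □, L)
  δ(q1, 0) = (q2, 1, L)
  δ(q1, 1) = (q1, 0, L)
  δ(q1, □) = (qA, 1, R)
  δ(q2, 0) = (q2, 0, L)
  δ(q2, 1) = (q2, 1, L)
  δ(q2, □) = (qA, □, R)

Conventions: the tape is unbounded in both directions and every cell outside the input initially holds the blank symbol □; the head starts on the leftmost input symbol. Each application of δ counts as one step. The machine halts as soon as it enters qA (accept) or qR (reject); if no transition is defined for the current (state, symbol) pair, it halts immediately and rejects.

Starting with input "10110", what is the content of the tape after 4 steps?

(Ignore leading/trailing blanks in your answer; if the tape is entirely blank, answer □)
Step 0: [q0]10110 (head at position 0)
Step 1: δ(q0, 1) = (q0, 1, R)  ⊢  1[q0]0110 (head at position 1)
Step 2: δ(q0, 0) = (q0, 0, R)  ⊢  10[q0]110 (head at position 2)
Step 3: δ(q0, 1) = (q0, 1, R)  ⊢  101[q0]10 (head at position 3)
Step 4: δ(q0, 1) = (q0, 1, R)  ⊢  1011[q0]0 (head at position 4)
Tape after 4 steps (ignoring surrounding blanks): 10110

Final answer: Tape: 10110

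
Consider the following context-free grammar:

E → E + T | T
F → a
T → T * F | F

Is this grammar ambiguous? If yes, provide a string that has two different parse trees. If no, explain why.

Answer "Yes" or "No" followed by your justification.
This is the standard stratified expression grammar: '+' is introduced only by the left-recursive rule E → E + T and '*' only by the left-recursive rule T → T * F, with F → a. For any string, the last '+' must be the one produced at the root E (everything after it is a T containing no '+'), and likewise within each T the last '*' is produced at its root. This fixes the parse tree uniquely (left-associative, '*' binding tighter than '+'), so every string has exactly one parse tree.

Final answer: No - the grammar is unambiguous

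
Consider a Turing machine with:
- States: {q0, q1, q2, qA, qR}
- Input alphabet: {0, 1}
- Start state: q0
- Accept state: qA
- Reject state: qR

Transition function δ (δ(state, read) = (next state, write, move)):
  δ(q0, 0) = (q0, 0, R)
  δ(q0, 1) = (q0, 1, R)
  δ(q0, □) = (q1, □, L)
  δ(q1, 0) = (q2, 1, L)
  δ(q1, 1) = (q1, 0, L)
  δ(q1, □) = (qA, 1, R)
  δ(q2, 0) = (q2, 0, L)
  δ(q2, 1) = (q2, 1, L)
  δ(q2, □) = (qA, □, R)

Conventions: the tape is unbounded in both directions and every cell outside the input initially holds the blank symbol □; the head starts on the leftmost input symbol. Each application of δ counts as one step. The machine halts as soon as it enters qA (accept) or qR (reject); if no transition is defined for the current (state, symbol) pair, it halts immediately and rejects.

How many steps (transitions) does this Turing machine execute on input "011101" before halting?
Step 0: [q0]011101 (head at position 0)
Step 1: δ(q0, 0) = (q0, 0, R)  ⊢  0[q0]11101 (head at position 1)
Step 2: δ(q0, 1) = (q0, 1, R)  ⊢  01[q0]1101 (head at position 2)
Step 3: δ(q0, 1) = (q0, 1, R)  ⊢  011[q0]101 (head at position 3)
Step 4: δ(q0, 1) = (q0, 1, R)  ⊢  0111[q0]01 (head at position 4)
Step 5: δ(q0, 0) = (q0, 0, R)  ⊢  01110[q0]1 (head at position 5)
Step 6: δ(q0, 1) = (q0, 1, R)  ⊢  011101[q0]□ (head at position 6)
Step 7: δ(q0, □) = (q1, □, L)  ⊢  01110[q1]1□ (head at position 5)
Step 8: δ(q1, 1) = (q1, 0, L)  ⊢  0111[q1]00□ (head at position 4)
Step 9: δ(q1, 0) = (q2, 1, L)  ⊢  011[q2]110□ (head at position 3)
Step 10: δ(q2, 1) = (q2, 1, L)  ⊢  01[q2]1110□ (head at position 2)
Step 11: δ(q2, 1) = (q2, 1, L)  ⊢  0[q2]11110□ (head at position 1)
Step 12: δ(q2, 1) = (q2, 1, L)  ⊢  [q2]011110□ (head at position 0)
Step 13: δ(q2, 0) = (q2, 0, L)  ⊢  [q2]□011110□ (head at position -1)
Step 14: δ(q2, □) = (qA, □, R)  ⊢  □[qA]011110□ (head at position 0)
The machine is in qA, so it halts and accepts.
Number of transitions executed: 14.

Final answer: 14 steps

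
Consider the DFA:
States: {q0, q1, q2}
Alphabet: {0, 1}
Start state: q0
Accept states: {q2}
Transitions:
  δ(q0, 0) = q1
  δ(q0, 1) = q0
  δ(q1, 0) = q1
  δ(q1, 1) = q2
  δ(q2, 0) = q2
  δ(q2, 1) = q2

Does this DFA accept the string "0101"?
Processing string "0101":
  q0 --0--> q1
  q1 --1--> q2
  q2 --0--> q2
  q2 --1--> q2
Final state: q2
Accept states: {q2}
q2 is an accept state, so the string is accepted.

Final answer: Yes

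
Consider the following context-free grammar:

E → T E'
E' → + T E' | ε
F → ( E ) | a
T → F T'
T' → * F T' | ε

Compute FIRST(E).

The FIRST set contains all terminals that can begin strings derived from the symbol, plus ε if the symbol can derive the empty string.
FIRST(F): F → ( E ) contributes '(' and F → a contributes 'a', so FIRST(F) = {(, a}. F is not nullable.
FIRST(T): T → F T' begins with F, and F is not nullable, so FIRST(T) = FIRST(F) = {(, a}.
FIRST(E): E → T E' begins with T, and T is not nullable, so FIRST(E) = FIRST(T) = {(, a}.

Final answer: {(, a}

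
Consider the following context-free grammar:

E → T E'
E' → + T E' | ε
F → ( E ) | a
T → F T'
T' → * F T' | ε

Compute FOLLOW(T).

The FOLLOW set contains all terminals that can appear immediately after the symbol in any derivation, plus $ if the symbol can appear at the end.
Useful FIRST sets: FIRST(E') = {+, ε}, FIRST(T') = {*, ε} (both E' and T' are nullable).
FOLLOW(E): E is the start symbol → $; E appears in F → ( E ) followed by ')' → FOLLOW(E) = {), $}.
FOLLOW(E'): E' appears at the right end of E → T E' and of E' → + T E', so FOLLOW(E') ⊇ FOLLOW(E) (the second occurrence adds nothing new). FOLLOW(E') = {), $}.
FOLLOW(T): in E → T E' and E' → + T E', T is followed by E': add FIRST(E') minus ε = {+}; since E' is nullable, also add FOLLOW(E) and FOLLOW(E') = {), $}. FOLLOW(T) = {+, ), $}.

Final answer: {$, ), +}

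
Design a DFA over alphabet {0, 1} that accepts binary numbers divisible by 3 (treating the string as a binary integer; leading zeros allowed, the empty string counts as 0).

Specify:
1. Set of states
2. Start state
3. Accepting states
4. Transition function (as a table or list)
One valid DFA (any DFA recognizing the same language is acceptable):
States: {q0, q1, q2}
Start: q0
Accepting: {q0}
Transitions (accepting states marked with *):
State | 0 | 1 | Accepting
-------------------------
q0    | q0 | q1 | *
q1    | q2 | q0 |  
q2    | q1 | q2 |  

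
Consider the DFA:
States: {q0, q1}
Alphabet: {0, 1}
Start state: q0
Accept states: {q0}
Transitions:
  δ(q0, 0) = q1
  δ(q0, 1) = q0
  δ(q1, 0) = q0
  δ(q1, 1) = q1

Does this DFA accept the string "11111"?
Processing string "11111":
  q0 --1--> q0
  q0 --1--> q0
  q0 --1--> q0
  q0 --1--> q0
  q0 --1--> q0
Final state: q0
Accept states: {q0}
q0 is an accept state, so the string is accepted.

Final answer: Yes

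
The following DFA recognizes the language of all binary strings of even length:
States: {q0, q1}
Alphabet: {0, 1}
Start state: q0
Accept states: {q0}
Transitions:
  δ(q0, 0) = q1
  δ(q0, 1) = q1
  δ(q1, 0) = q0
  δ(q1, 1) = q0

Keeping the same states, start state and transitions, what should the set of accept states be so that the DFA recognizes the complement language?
The DFA is complete (every state has a transition on every symbol), so the complement
is recognized by the same DFA with accepting and non-accepting states swapped.
Original accept states: {q0}
Complement accept states = All states - Original accept states
= {q0, q1} - {q0}
= {q1}
Complement language: strings of ODD length

Final answer: {q1}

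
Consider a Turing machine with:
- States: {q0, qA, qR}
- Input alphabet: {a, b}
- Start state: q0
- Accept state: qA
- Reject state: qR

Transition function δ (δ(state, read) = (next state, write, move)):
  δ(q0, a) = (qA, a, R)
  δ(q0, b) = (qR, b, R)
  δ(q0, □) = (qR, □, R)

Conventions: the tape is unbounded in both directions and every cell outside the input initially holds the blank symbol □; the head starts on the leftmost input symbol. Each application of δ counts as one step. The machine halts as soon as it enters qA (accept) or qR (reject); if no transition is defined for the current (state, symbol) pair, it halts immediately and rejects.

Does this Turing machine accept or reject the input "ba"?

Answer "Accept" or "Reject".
Step 0: [q0]ba (head at position 0)
Step 1: δ(q0, b) = (qR, b, R)  ⊢  b[qR]a (head at position 1)
The machine is in qR, so it halts and rejects.

Final answer: Reject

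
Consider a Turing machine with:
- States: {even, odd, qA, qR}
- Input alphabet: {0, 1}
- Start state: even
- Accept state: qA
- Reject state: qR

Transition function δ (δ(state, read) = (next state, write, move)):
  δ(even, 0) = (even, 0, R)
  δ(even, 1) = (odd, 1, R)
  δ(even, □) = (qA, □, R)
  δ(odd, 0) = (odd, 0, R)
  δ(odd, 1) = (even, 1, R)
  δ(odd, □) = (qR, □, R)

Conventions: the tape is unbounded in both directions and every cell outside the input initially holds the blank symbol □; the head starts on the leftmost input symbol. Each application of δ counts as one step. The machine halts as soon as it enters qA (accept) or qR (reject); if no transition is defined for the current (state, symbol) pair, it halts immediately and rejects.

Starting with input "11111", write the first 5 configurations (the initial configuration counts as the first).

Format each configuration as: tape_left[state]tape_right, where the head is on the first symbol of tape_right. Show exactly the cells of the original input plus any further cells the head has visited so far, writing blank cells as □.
Step 0: [even]11111 (head at position 0)
Step 1: δ(even, 1) = (odd, 1, R)  ⊢  1[odd]1111 (head at position 1)
Step 2: δ(odd, 1) = (even, 1, R)  ⊢  11[even]111 (head at position 2)
Step 3: δ(even, 1) = (odd, 1, R)  ⊢  111[odd]11 (head at position 3)
Step 4: δ(odd, 1) = (even, 1, R)  ⊢  1111[even]1 (head at position 4)

Final answer: [even]11111 ⊢ 1[odd]1111 ⊢ 11[even]111 ⊢ 111[odd]11 ⊢ 1111[even]1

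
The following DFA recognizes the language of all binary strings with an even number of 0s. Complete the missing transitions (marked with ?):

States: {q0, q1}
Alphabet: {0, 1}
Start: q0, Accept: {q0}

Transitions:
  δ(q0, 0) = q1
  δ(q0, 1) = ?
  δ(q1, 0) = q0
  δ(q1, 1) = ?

What each state remembers (consistent with the given transitions and accept states):
  q0: an even number of 0s has been read so far
  q1: an odd number of 0s has been read so far
Filling in the missing entries:
  δ(q0, 1): in q0 (an even number of 0s has been read so far), after reading 1 we have: an even number of 0s has been read so far → q0
  δ(q1, 1): in q1 (an odd number of 0s has been read so far), after reading 1 we have: an odd number of 0s has been read so far → q1

Final answer: δ(q0, 1) = q0; δ(q1, 1) = q1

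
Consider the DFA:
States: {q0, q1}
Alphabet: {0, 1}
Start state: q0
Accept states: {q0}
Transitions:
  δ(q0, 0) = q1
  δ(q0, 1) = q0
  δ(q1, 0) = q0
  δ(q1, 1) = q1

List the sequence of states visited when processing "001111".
Starting at q0
Read '0': q0 -> q1
Read '0': q1 -> q0
Read '1': q0 -> q0
Read '1': q0 -> q0
Read '1': q0 -> q0
Read '1': q0 -> q0

Final answer: q0 -> q1 -> q0 -> q0 -> q0 -> q0 -> q0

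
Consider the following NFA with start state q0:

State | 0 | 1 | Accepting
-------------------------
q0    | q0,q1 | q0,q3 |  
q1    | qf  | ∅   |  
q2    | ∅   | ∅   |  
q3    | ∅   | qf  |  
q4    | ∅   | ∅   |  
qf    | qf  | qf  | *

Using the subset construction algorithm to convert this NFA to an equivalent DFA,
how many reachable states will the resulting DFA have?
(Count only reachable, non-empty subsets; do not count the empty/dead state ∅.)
Start subset: {q0}
{q0}: on 0 → {q0, q1}, on 1 → {q0, q3}
{q0, q1}: on 0 → {q0, q1, qf}, on 1 → {q0, q3}
{q0, q3}: on 0 → {q0, q1}, on 1 → {q0, q3, qf}
{q0, q1, qf}: on 0 → {q0, q1, qf}, on 1 → {q0, q3, qf}
{q0, q3, qf}: on 0 → {q0, q1, qf}, on 1 → {q0, q3, qf}
Reachable non-empty subsets: {q0}, {q0, q1}, {q0, q3}, {q0, q1, qf}, {q0, q3, qf} — 5 in total.

Final answer: 5 states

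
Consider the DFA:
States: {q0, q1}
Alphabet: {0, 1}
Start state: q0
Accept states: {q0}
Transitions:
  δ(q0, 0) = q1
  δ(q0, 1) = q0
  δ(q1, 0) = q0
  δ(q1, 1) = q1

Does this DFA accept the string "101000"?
Processing string "101000":
  q0 --1--> q0
  q0 --0--> q1
  q1 --1--> q1
  q1 --0--> q0
  q0 --0--> q1
  q1 --0--> q0
Final state: q0
Accept states: {q0}
q0 is an accept state, so the string is accepted.

Final answer: Yes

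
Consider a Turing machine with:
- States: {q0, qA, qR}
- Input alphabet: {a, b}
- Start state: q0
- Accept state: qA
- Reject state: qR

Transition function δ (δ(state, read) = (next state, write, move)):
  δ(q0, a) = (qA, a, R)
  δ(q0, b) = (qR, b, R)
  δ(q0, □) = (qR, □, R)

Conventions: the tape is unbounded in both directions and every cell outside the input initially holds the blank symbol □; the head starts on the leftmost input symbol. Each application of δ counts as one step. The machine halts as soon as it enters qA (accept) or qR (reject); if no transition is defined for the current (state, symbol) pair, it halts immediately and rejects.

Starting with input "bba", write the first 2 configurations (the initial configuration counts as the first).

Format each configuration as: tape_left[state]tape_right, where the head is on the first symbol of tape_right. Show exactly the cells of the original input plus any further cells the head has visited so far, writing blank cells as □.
Step 0: [q0]bba (head at position 0)
Step 1: δ(q0, b) = (qR, b, R)  ⊢  b[qR]ba (head at position 1)

Final answer: [q0]bba ⊢ b[qR]ba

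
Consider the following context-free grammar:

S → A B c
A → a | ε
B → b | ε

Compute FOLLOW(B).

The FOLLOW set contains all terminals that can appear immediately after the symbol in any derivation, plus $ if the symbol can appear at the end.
B occurs in S → A B c, immediately followed by the terminal c. So FOLLOW(B) = {c}.

Final answer: {c}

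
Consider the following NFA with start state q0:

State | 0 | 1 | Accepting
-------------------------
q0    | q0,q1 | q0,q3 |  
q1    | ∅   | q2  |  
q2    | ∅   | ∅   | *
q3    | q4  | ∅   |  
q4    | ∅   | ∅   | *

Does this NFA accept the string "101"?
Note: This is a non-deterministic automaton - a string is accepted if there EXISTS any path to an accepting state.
Track the set of states the NFA could be in: start {q0}
Read '1': {q0} → {q0, q3}
Read '0': {q0, q3} → {q0, q1, q4}
Read '1': {q0, q1, q4} → {q0, q2, q3}
Final set {q0, q2, q3} contains accepting state(s) {q2} → accepted.

Final answer: Yes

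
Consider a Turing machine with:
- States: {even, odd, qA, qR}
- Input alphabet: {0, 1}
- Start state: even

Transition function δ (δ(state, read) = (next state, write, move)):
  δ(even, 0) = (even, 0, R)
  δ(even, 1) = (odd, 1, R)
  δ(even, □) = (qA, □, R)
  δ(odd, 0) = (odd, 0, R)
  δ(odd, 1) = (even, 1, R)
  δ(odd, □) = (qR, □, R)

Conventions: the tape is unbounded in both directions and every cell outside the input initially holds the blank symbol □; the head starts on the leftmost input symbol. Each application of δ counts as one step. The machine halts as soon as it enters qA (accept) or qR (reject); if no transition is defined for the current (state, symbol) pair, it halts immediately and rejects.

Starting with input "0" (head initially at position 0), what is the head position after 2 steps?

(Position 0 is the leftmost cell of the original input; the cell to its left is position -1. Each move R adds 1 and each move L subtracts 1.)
Step 0: [even]0 (head at position 0)
Step 1: δ(even, 0) = (even, 0, R)  ⊢  0[even]□ (head at position 1)
Step 2: δ(even, □) = (qA, □, R)  ⊢  0□[qA]□ (head at position 2)
Head position after 2 steps: 2

Final answer: Position 2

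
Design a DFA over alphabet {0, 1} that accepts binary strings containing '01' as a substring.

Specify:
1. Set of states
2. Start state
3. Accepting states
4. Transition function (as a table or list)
One valid DFA (any DFA recognizing the same language is acceptable):
States: {q0, q1, q2}
Start: q0
Accepting: {q2}
Transitions (accepting states marked with *):
State | 0 | 1 | Accepting
-------------------------
q0    | q1 | q0 |  
q1    | q1 | q2 |  
q2    | q2 | q2 | *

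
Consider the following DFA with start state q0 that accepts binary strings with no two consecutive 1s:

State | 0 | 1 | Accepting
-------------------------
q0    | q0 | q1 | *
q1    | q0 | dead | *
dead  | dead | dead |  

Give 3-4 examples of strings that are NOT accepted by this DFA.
Any strings that end in a non-accepting state work; for example:
"011": q0 → q0 → q1 → dead; dead is not accepting → rejected
"110": q0 → q1 → dead → dead; dead is not accepting → rejected
"0011": q0 → q0 → q0 → q1 → dead; dead is not accepting → rejected
"1110": q0 → q1 → dead → dead → dead; dead is not accepting → rejected

Final answer: "011", "110", "0011", "1110"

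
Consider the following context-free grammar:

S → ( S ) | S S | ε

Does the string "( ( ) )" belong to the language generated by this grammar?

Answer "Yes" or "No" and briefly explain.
A derivation exists: S ⇒ ( S ) ⇒ ( ( S ) ) ⇒ ( ( ) ) (using S → ( S ) twice, then S → ε).

Final answer: Yes - a valid derivation exists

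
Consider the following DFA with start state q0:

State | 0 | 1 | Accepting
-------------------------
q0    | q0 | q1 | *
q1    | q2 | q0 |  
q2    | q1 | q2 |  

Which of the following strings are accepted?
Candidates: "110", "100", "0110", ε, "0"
"110": q0 → q1 → q0 → q0; q0 is accepting → accepted
"100": q0 → q1 → q2 → q1; q1 is not accepting → rejected
"0110": q0 → q0 → q1 → q0 → q0; q0 is accepting → accepted
ε: q0; q0 is accepting → accepted
"0": q0 → q0; q0 is accepting → accepted

Final answer: "110", "0110", ε, "0"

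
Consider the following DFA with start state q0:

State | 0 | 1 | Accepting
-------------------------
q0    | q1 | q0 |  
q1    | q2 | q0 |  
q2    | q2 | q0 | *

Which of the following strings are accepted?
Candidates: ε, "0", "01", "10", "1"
ε: q0; q0 is not accepting → rejected
"0": q0 → q1; q1 is not accepting → rejected
"01": q0 → q1 → q0; q0 is not accepting → rejected
"10": q0 → q0 → q1; q1 is not accepting → rejected
"1": q0 → q0; q0 is not accepting → rejected

Final answer: None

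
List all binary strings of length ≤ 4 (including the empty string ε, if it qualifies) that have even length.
Checking every binary string of length 0 to 4:
  Length 0: accepted: ε | rejected: (none)
  Length 1: accepted: (none) | rejected: 0, 1
  Length 2: accepted: 00, 01, 10, 11 | rejected: (none)
  Length 3: accepted: (none) | rejected: 000, 001, 010, 011, 100, 101, 110, 111
  Length 4: accepted: 0000, 0001, 0010, 0011, 0100, 0101, 0110, 0111, 1000, 1001, 1010, 1011, 1100, 1101, 1110, 1111 | rejected: (none)
Total: 21 string(s).

Final answer: ε, 00, 01, 10, 11, 0000, 0001, 0010, 0011, 0100, 0101, 0110, 0111, 1000, 1001, 1010, 1011, 1100, 1101, 1110, 1111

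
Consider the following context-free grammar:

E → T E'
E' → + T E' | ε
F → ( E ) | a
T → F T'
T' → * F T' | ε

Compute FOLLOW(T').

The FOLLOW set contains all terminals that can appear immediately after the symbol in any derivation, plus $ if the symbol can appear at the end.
Useful FIRST sets: FIRST(E') = {+, ε}, FIRST(T') = {*, ε} (both E' and T' are nullable).
FOLLOW(E): E is the start symbol → $; E appears in F → ( E ) followed by ')' → FOLLOW(E) = {), $}.
FOLLOW(E'): E' appears at the right end of E → T E' and of E' → + T E', so FOLLOW(E') ⊇ FOLLOW(E) (the second occurrence adds nothing new). FOLLOW(E') = {), $}.
FOLLOW(T): in E → T E' and E' → + T E', T is followed by E': add FIRST(E') minus ε = {+}; since E' is nullable, also add FOLLOW(E) and FOLLOW(E') = {), $}. FOLLOW(T) = {+, ), $}.
FOLLOW(T'): T' appears at the right end of T → F T' and of T' → * F T', so FOLLOW(T') = FOLLOW(T) = {+, ), $}.

Final answer: {$, ), +}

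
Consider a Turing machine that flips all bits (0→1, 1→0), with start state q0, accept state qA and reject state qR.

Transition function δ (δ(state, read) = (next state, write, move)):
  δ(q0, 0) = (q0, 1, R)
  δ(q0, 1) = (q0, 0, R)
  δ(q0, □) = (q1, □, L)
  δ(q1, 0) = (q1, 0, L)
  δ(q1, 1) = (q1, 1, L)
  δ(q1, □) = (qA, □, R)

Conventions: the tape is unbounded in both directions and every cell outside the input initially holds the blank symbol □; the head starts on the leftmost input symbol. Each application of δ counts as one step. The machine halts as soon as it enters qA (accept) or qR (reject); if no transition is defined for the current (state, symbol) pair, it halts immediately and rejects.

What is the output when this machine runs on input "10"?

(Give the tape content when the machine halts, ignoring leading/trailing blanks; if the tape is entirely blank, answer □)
Step 0: [q0]10 (head at position 0)
Step 1: δ(q0, 1) = (q0, 0, R)  ⊢  0[q0]0 (head at position 1)
Step 2: δ(q0, 0) = (q0, 1, R)  ⊢  01[q0]□ (head at position 2)
Step 3: δ(q0, □) = (q1, □, L)  ⊢  0[q1]1□ (head at position 1)
Step 4: δ(q1, 1) = (q1, 1, L)  ⊢  [q1]01□ (head at position 0)
Step 5: δ(q1, 0) = (q1, 0, L)  ⊢  [q1]□01□ (head at position -1)
Step 6: δ(q1, □) = (qA, □, R)  ⊢  □[qA]01□ (head at position 0)
The machine is in qA, so it halts and accepts.
Tape content when halted (ignoring surrounding blanks): 01

Final answer: Output: 01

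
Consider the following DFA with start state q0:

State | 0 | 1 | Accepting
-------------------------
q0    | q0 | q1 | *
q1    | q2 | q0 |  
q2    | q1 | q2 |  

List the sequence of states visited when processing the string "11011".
q0 → q1 → q0 → q0 → q1 → q0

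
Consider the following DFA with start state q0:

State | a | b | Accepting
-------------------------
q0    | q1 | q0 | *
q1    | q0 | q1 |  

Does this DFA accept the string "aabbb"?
Start in q0.
Read 'a': q0 → q1
Read 'a': q1 → q0
Read 'b': q0 → q0
Read 'b': q0 → q0
Read 'b': q0 → q0
Final state q0 is accepting, so the string is accepted.

Final answer: Yes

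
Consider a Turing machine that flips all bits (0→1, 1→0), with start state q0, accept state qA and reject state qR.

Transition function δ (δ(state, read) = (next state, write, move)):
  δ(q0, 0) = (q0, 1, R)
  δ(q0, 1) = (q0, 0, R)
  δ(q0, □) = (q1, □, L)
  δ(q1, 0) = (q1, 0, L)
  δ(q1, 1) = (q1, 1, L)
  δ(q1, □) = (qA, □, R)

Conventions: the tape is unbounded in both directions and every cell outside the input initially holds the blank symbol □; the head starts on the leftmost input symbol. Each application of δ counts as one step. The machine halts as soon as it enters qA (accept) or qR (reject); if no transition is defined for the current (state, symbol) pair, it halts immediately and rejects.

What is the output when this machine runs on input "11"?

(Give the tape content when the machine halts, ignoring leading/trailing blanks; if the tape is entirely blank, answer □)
Step 0: [q0]11 (head at position 0)
Step 1: δ(q0, 1) = (q0, 0, R)  ⊢  0[q0]1 (head at position 1)
Step 2: δ(q0, 1) = (q0, 0, R)  ⊢  00[q0]□ (head at position 2)
Step 3: δ(q0, □) = (q1, □, L)  ⊢  0[q1]0□ (head at position 1)
Step 4: δ(q1, 0) = (q1, 0, L)  ⊢  [q1]00□ (head at position 0)
Step 5: δ(q1, 0) = (q1, 0, L)  ⊢  [q1]□00□ (head at position -1)
Step 6: δ(q1, □) = (qA, □, R)  ⊢  □[qA]00□ (head at position 0)
The machine is in qA, so it halts and accepts.
Tape content when halted (ignoring surrounding blanks): 00

Final answer: Output: 00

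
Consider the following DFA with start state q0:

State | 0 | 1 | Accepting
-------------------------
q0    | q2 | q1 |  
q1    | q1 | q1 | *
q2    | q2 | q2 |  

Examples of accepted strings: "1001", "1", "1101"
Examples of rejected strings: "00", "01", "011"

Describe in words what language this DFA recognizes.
non-empty binary strings starting with 1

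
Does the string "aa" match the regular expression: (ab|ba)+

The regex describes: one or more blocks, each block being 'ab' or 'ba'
No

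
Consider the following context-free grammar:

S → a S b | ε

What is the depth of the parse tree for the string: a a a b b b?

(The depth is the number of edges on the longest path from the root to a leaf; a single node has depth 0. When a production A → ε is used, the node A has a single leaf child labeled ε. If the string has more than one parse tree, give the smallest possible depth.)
The only parse tree applies S → a S b 3 times (once per matching a…b pair) and then S → ε.
The S nodes sit at depths 0, 1, …, 3; the innermost S (depth 3) has the single child ε at depth 4.
The terminal leaves a, b are at depths 1..3, so the longest root-to-leaf path is S → S → … → S → ε with 4 edges.
Depth = 4.

Final answer: 4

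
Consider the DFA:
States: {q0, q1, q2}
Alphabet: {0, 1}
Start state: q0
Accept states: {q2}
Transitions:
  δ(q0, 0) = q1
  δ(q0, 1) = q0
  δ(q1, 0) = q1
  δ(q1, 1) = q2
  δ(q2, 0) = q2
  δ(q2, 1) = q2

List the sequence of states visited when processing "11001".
Starting at q0
Read '1': q0 -> q0
Read '1': q0 -> q0
Read '0': q0 -> q1
Read '0': q1 -> q1
Read '1': q1 -> q2

Final answer: q0 -> q0 -> q0 -> q1 -> q1 -> q2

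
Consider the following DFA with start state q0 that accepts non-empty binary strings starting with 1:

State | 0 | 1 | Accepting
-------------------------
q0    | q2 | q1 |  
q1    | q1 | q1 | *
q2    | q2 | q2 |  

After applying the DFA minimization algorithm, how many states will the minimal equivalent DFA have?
All 3 states are reachable from q0, so none can be removed as unreachable.
Table-filling: first mark every (accepting, non-accepting) pair as distinguishable (accepting: {q1}; non-accepting: {q0, q2}).
Round 1: (q0, q2) on '1' go to q1 and q2, already distinguishable → mark.
Every pair of states is distinguishable, so the DFA is already minimal.
Equivalence classes: {q0}, {q1}, {q2} → 3 states.

Final answer: 3 states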